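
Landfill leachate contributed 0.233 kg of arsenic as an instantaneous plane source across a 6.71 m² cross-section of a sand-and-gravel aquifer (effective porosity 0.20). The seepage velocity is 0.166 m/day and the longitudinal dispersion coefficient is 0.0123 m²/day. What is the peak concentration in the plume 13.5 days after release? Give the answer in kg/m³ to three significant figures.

The peak of an instantaneous 1D plume sits at x = vt; there the Gaussian factor is 1 and C_max = M/(n_e·A·√(4πDt)), where n_e·A is the pore area the mass is dissolved in.
√(4πDt) = √(4π × 0.0123 × 13.5) = 1.445 m, so C_max = 0.233/(0.20 × 6.71 × 1.445) = 0.120 kg/m³.

0.120 kg/m³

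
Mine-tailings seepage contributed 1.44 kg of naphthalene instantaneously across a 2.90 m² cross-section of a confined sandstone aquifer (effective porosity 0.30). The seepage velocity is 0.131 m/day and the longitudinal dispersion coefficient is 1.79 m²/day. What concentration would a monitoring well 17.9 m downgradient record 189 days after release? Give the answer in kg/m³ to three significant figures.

0.0245 kg/m³

For an instantaneous plane source, C(x,t) = M/(n_e·A·√(4πDt)) · exp(−(x−vt)²/(4Dt)), with n_e·A the pore (flow) area.
Plume center vt = 0.131 × 189 = 24.759 m, so the well at 17.9 m is 6.859 m upgradient of the peak.
√(4πDt) = 65.20 m, giving peak height M/(n_e·A·√(4πDt)) = 1.44/(0.30 × 2.90 × 65.20) = 0.02539 kg/m³.
(x−vt)²/(4Dt) = (-6.859)²/(4 × 1.79 × 189) = 0.03477; exp(−0.03477) = 0.9658.
C = 0.02539 × 0.9658 = 0.0245 kg/m³.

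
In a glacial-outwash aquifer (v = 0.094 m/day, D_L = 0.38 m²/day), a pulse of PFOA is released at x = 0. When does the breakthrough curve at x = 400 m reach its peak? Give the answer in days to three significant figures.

4210 days

For the 1D instantaneous-source solution, setting ∂C/∂t = 0 at fixed x gives v²t² + 2Dt − x² = 0, so t = (√(D² + v²x²) − D)/v².
√(D² + v²x²) = √(0.38² + 0.094² × 400²) = 37.60; v² = 0.008836.
t = (37.60 − 0.38)/0.008836 = 4210 days (vs. the pure-advection estimate x/v = 4260 d).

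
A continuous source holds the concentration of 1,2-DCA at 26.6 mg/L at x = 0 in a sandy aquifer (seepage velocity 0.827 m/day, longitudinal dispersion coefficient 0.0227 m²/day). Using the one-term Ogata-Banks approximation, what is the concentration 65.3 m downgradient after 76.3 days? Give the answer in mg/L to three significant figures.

For a continuous step input, C/C₀ ≈ ½·erfc((x−vt)/(2√(Dt))).
vt = 0.827 × 76.3 = 63.1001 m and 2√(Dt) = 2√(0.0227 × 76.3) = 2.632 m.
Argument (x−vt)/(2√(Dt)) = (65.3 − 63.1001)/2.632 = 0.8358; ½·erfc(0.8358) = 0.1186.
C = 26.6 × 0.1186 = 3.15 mg/L.

3.15 mg/L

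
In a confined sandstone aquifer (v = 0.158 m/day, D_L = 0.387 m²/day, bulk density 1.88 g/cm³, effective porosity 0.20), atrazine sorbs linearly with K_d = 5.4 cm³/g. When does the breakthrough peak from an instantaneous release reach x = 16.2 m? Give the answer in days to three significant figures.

Retardation factor R = 1 + ρ_b·K_d/n = 1 + 1.88 × 5.4/0.20 = 51.76.
Sorption retards both mechanisms: v_R = v/R = 0.003053 m/day, D_R = D/R = 0.007477 m²/day.
Peak time from v_R²t² + 2D_R t − x² = 0: t = (√(D_R² + v_R²x²) − D_R)/v_R².
√(D_R² + v_R²x²) = √(0.007477² + 0.003053² × 16.2²) = 0.05002; v_R² = 9.321e-06.
t = (0.05002 − 0.007477)/9.321e-06 = 4560 days.

4560 days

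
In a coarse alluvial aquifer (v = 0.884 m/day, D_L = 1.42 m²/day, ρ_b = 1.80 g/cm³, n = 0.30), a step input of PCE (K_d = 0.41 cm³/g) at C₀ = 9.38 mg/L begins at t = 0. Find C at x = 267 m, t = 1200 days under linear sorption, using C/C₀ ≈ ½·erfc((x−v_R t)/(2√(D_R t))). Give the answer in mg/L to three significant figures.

8.41 mg/L

Retardation factor R = 1 + ρ_b·K_d/n = 1 + 1.80 × 0.41/0.30 = 3.460.
Sorption retards both mechanisms: v_R = v/R = 0.2555 m/day, D_R = D/R = 0.4104 m²/day.
v_R·t = 0.2555 × 1200 = 306.6 m; 2√(D_R t) = 44.38 m; argument = (267 − 306.6)/44.38 = -0.8923.
C = C₀ × ½·erfc(-0.8923) = 9.38 × 0.8965 = 8.41 mg/L.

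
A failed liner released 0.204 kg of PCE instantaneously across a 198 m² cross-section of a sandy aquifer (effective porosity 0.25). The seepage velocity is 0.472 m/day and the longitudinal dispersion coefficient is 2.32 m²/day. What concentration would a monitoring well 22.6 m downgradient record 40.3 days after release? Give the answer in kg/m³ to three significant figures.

For an instantaneous plane source, C(x,t) = M/(n_e·A·√(4πDt)) · exp(−(x−vt)²/(4Dt)), with n_e·A the pore (flow) area.
Plume center vt = 0.472 × 40.3 = 19.0216 m, so the well at 22.6 m is 3.5784 m downgradient of the peak.
√(4πDt) = 34.28 m, giving peak height M/(n_e·A·√(4πDt)) = 0.204/(0.25 × 198 × 34.28) = 0.0001202 kg/m³.
(x−vt)²/(4Dt) = (3.5784)²/(4 × 2.32 × 40.3) = 0.03424; exp(−0.03424) = 0.9663.
C = 0.0001202 × 0.9663 = 0.000116 kg/m³.

0.000116 kg/m³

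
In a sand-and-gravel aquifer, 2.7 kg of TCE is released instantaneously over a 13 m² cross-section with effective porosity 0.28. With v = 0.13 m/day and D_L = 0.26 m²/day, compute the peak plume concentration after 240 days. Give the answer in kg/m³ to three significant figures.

The peak of an instantaneous 1D plume sits at x = vt; there the Gaussian factor is 1 and C_max = M/(n_e·A·√(4πDt)), where n_e·A is the pore area the mass is dissolved in.
√(4πDt) = √(4π × 0.26 × 240) = 28.00 m, so C_max = 2.7/(0.28 × 13 × 28.00) = 0.0265 kg/m³.

0.0265 kg/m³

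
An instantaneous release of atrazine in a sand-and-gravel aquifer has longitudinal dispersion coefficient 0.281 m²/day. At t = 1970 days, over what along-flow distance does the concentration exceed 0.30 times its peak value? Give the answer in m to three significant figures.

The plume is Gaussian with σ = √(2Dt) = √(2 × 0.281 × 1970) = 33.27 m.
C/C_peak = exp(−Δx²/(2σ²)) = 0.30 ⇒ Δx = σ·√(−2 ln 0.30) = 33.27 × 1.552 = 51.64 m.
Width = 2Δx = 103 m.

103 m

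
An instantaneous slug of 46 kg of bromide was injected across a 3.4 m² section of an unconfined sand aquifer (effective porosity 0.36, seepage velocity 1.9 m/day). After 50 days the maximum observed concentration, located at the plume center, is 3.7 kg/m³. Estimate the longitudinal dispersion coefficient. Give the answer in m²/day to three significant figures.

0.164 m²/day

At the plume center C_max = M/(n_e·A·√(4πDt)), so D = M²/(4πt·(n_e·A·C_max)²).
n_e·A·C_max = 0.36 × 3.4 × 3.7 = 4.529 kg/m.
D = 46²/(4π × 50 × 4.529²) = 0.164 m²/day.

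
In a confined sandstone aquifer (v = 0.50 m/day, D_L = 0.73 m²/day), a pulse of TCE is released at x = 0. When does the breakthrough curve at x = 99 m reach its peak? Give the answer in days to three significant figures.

For the 1D instantaneous-source solution, setting ∂C/∂t = 0 at fixed x gives v²t² + 2Dt − x² = 0, so t = (√(D² + v²x²) − D)/v².
√(D² + v²x²) = √(0.73² + 0.50² × 99²) = 49.51; v² = 0.25.
t = (49.51 − 0.73)/0.25 = 195 days (vs. the pure-advection estimate x/v = 198 d).

195 days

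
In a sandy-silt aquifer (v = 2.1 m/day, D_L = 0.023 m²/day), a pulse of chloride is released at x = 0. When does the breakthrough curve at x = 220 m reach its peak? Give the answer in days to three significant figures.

For the 1D instantaneous-source solution, setting ∂C/∂t = 0 at fixed x gives v²t² + 2Dt − x² = 0, so t = (√(D² + v²x²) − D)/v².
√(D² + v²x²) = √(0.023² + 2.1² × 220²) = 462.0; v² = 4.41.
t = (462.0 − 0.023)/4.41 = 105 days (vs. the pure-advection estimate x/v = 105 d).

105 days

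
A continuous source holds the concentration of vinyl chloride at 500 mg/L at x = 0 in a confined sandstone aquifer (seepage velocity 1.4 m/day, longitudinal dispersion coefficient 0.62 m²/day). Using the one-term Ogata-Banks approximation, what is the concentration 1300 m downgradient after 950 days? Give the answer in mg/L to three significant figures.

404 mg/L

For a continuous step input, C/C₀ ≈ ½·erfc((x−vt)/(2√(Dt))).
vt = 1.4 × 950 = 1330 m and 2√(Dt) = 2√(0.62 × 950) = 48.54 m.
Argument (x−vt)/(2√(Dt)) = (1300 − 1330)/48.54 = -0.6180; ½·erfc(-0.6180) = 0.8089.
C = 500 × 0.8089 = 404 mg/L.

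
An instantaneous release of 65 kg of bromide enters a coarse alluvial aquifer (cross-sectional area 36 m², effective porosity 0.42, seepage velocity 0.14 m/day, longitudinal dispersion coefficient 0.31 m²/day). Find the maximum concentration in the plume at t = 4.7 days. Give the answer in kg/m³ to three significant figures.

1.00 kg/m³

The peak of an instantaneous 1D plume sits at x = vt; there the Gaussian factor is 1 and C_max = M/(n_e·A·√(4πDt)), where n_e·A is the pore area the mass is dissolved in.
√(4πDt) = √(4π × 0.31 × 4.7) = 4.279 m, so C_max = 65/(0.42 × 36 × 4.279) = 1.00 kg/m³.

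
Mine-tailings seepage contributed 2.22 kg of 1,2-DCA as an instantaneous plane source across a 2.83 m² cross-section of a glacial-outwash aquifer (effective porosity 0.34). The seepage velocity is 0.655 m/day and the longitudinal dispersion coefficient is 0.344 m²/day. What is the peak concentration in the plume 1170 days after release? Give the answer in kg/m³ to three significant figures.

The peak of an instantaneous 1D plume sits at x = vt; there the Gaussian factor is 1 and C_max = M/(n_e·A·√(4πDt)), where n_e·A is the pore area the mass is dissolved in.
√(4πDt) = √(4π × 0.344 × 1170) = 71.12 m, so C_max = 2.22/(0.34 × 2.83 × 71.12) = 0.0324 kg/m³.

0.0324 kg/m³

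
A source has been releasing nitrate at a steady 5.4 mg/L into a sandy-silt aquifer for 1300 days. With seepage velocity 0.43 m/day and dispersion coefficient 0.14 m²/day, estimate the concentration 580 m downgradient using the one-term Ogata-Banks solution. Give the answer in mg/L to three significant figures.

0.732 mg/L

For a continuous step input, C/C₀ ≈ ½·erfc((x−vt)/(2√(Dt))).
vt = 0.43 × 1300 = 559 m and 2√(Dt) = 2√(0.14 × 1300) = 26.98 m.
Argument (x−vt)/(2√(Dt)) = (580 − 559)/26.98 = 0.7784; ½·erfc(0.7784) = 0.1355.
C = 5.4 × 0.1355 = 0.732 mg/L.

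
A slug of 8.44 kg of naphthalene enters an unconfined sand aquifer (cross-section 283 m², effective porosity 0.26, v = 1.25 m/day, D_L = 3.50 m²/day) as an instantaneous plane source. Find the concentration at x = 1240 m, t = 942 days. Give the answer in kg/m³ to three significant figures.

For an instantaneous plane source, C(x,t) = M/(n_e·A·√(4πDt)) · exp(−(x−vt)²/(4Dt)), with n_e·A the pore (flow) area.
Plume center vt = 1.25 × 942 = 1177.5 m, so the well at 1240 m is 62.5 m downgradient of the peak.
√(4πDt) = 203.5 m, giving peak height M/(n_e·A·√(4πDt)) = 8.44/(0.26 × 283 × 203.5) = 0.0005637 kg/m³.
(x−vt)²/(4Dt) = (62.5)²/(4 × 3.50 × 942) = 0.2962; exp(−0.2962) = 0.7436.
C = 0.0005637 × 0.7436 = 0.000419 kg/m³.

0.000419 kg/m³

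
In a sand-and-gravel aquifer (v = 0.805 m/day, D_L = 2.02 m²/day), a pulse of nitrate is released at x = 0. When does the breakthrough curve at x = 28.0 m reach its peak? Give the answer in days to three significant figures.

For the 1D instantaneous-source solution, setting ∂C/∂t = 0 at fixed x gives v²t² + 2Dt − x² = 0, so t = (√(D² + v²x²) − D)/v².
√(D² + v²x²) = √(2.02² + 0.805² × 28.0²) = 22.63; v² = 0.648025.
t = (22.63 − 2.02)/0.648025 = 31.8 days (vs. the pure-advection estimate x/v = 34.8 d).

31.8 days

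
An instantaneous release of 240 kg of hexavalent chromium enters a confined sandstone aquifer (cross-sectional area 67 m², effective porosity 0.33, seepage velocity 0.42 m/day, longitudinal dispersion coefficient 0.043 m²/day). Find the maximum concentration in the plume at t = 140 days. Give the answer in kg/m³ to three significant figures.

1.25 kg/m³

The peak of an instantaneous 1D plume sits at x = vt; there the Gaussian factor is 1 and C_max = M/(n_e·A·√(4πDt)), where n_e·A is the pore area the mass is dissolved in.
√(4πDt) = √(4π × 0.043 × 140) = 8.698 m, so C_max = 240/(0.33 × 67 × 8.698) = 1.25 kg/m³.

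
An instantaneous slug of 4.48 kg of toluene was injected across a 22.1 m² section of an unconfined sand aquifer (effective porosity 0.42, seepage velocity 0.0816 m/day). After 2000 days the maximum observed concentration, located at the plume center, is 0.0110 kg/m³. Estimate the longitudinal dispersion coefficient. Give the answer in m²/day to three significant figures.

0.0766 m²/day

At the plume center C_max = M/(n_e·A·√(4πDt)), so D = M²/(4πt·(n_e·A·C_max)²).
n_e·A·C_max = 0.42 × 22.1 × 0.0110 = 0.1021 kg/m.
D = 4.48²/(4π × 2000 × 0.1021²) = 0.0766 m²/day.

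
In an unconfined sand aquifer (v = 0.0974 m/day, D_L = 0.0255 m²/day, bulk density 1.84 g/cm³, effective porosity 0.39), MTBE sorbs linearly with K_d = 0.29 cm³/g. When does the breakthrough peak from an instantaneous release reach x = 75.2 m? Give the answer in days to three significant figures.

Retardation factor R = 1 + ρ_b·K_d/n = 1 + 1.84 × 0.29/0.39 = 2.368.
Sorption retards both mechanisms: v_R = v/R = 0.04113 m/day, D_R = D/R = 0.01077 m²/day.
Peak time from v_R²t² + 2D_R t − x² = 0: t = (√(D_R² + v_R²x²) − D_R)/v_R².
√(D_R² + v_R²x²) = √(0.01077² + 0.04113² × 75.2²) = 3.093; v_R² = 0.001692.
t = (3.093 − 0.01077)/0.001692 = 1820 days.

1820 days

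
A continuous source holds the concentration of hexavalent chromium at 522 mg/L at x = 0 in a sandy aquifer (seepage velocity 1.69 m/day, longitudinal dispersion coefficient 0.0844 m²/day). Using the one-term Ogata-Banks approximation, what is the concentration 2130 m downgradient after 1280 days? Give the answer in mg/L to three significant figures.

For a continuous step input, C/C₀ ≈ ½·erfc((x−vt)/(2√(Dt))).
vt = 1.69 × 1280 = 2163.2 m and 2√(Dt) = 2√(0.0844 × 1280) = 20.79 m.
Argument (x−vt)/(2√(Dt)) = (2130 − 2163.2)/20.79 = -1.597; ½·erfc(-1.597) = 0.9880.
C = 522 × 0.9880 = 516 mg/L.

516 mg/L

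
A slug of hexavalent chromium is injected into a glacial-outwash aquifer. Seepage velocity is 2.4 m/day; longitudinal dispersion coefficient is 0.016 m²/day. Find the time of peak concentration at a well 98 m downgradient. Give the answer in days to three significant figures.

For the 1D instantaneous-source solution, setting ∂C/∂t = 0 at fixed x gives v²t² + 2Dt − x² = 0, so t = (√(D² + v²x²) − D)/v².
√(D² + v²x²) = √(0.016² + 2.4² × 98²) = 235.2; v² = 5.76.
t = (235.2 − 0.016)/5.76 = 40.8 days (vs. the pure-advection estimate x/v = 40.8 d).

40.8 days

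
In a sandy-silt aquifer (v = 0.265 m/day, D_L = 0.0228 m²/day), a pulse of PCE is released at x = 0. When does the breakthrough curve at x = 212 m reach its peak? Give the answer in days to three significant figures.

For the 1D instantaneous-source solution, setting ∂C/∂t = 0 at fixed x gives v²t² + 2Dt − x² = 0, so t = (√(D² + v²x²) − D)/v².
√(D² + v²x²) = √(0.0228² + 0.265² × 212²) = 56.18; v² = 0.070225.
t = (56.18 − 0.0228)/0.070225 = 800 days (vs. the pure-advection estimate x/v = 800 d).

800 days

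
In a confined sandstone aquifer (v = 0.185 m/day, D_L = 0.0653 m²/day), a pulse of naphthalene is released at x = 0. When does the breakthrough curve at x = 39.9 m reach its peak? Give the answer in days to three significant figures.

214 days

For the 1D instantaneous-source solution, setting ∂C/∂t = 0 at fixed x gives v²t² + 2Dt − x² = 0, so t = (√(D² + v²x²) − D)/v².
√(D² + v²x²) = √(0.0653² + 0.185² × 39.9²) = 7.382; v² = 0.034225.
t = (7.382 − 0.0653)/0.034225 = 214 days (vs. the pure-advection estimate x/v = 216 d).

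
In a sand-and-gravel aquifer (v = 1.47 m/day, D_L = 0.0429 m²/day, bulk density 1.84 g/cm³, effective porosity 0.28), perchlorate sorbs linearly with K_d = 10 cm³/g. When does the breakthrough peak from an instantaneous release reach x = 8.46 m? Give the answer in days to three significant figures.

383 days

Retardation factor R = 1 + ρ_b·K_d/n = 1 + 1.84 × 10/0.28 = 66.71.
Sorption retards both mechanisms: v_R = v/R = 0.02204 m/day, D_R = D/R = 0.0006431 m²/day.
Peak time from v_R²t² + 2D_R t − x² = 0: t = (√(D_R² + v_R²x²) − D_R)/v_R².
√(D_R² + v_R²x²) = √(0.0006431² + 0.02204² × 8.46²) = 0.1865; v_R² = 0.0004858.
t = (0.1865 − 0.0006431)/0.0004858 = 383 days.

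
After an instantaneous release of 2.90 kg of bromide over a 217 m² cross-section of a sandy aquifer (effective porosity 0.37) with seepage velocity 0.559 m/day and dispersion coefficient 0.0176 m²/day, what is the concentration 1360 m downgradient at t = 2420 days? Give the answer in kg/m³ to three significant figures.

0.00115 kg/m³

For an instantaneous plane source, C(x,t) = M/(n_e·A·√(4πDt)) · exp(−(x−vt)²/(4Dt)), with n_e·A the pore (flow) area.
Plume center vt = 0.559 × 2420 = 1352.78 m, so the well at 1360 m is 7.22 m downgradient of the peak.
√(4πDt) = 23.13 m, giving peak height M/(n_e·A·√(4πDt)) = 2.90/(0.37 × 217 × 23.13) = 0.001562 kg/m³.
(x−vt)²/(4Dt) = (7.22)²/(4 × 0.0176 × 2420) = 0.3060; exp(−0.3060) = 0.7364.
C = 0.001562 × 0.7364 = 0.00115 kg/m³.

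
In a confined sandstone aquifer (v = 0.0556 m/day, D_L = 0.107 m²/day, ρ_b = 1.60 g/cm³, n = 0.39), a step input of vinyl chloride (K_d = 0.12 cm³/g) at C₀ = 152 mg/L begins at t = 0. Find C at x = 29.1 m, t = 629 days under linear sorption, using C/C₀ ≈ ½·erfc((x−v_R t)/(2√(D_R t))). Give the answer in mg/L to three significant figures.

41.9 mg/L

Retardation factor R = 1 + ρ_b·K_d/n = 1 + 1.60 × 0.12/0.39 = 1.492.
Sorption retards both mechanisms: v_R = v/R = 0.03727 m/day, D_R = D/R = 0.07172 m²/day.
v_R·t = 0.03727 × 629 = 23.44283 m; 2√(D_R t) = 13.43 m; argument = (29.1 − 23.44283)/13.43 = 0.4212.
C = C₀ × ½·erfc(0.4212) = 152 × 0.2757 = 41.9 mg/L.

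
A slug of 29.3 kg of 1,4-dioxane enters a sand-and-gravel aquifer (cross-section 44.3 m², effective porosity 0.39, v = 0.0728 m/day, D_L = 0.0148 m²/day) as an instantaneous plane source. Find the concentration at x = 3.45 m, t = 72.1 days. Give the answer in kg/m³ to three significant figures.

0.217 kg/m³

For an instantaneous plane source, C(x,t) = M/(n_e·A·√(4πDt)) · exp(−(x−vt)²/(4Dt)), with n_e·A the pore (flow) area.
Plume center vt = 0.0728 × 72.1 = 5.24888 m, so the well at 3.45 m is 1.79888 m upgradient of the peak.
√(4πDt) = 3.662 m, giving peak height M/(n_e·A·√(4πDt)) = 29.3/(0.39 × 44.3 × 3.662) = 0.4631 kg/m³.
(x−vt)²/(4Dt) = (-1.79888)²/(4 × 0.0148 × 72.1) = 0.7581; exp(−0.7581) = 0.4686.
C = 0.4631 × 0.4686 = 0.217 kg/m³.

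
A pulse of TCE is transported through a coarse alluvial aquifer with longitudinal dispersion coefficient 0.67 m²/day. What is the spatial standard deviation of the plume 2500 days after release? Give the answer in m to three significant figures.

Dispersive spreading gives a Gaussian with σ² = 2Dt; advection only shifts the center.
σ = √(2 × 0.67 × 2500) = 57.9 m.

57.9 m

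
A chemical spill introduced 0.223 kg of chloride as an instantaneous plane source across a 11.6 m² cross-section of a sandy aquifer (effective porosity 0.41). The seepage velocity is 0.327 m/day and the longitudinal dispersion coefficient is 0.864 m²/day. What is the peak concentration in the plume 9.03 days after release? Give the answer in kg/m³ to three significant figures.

0.00474 kg/m³

The peak of an instantaneous 1D plume sits at x = vt; there the Gaussian factor is 1 and C_max = M/(n_e·A·√(4πDt)), where n_e·A is the pore area the mass is dissolved in.
√(4πDt) = √(4π × 0.864 × 9.03) = 9.902 m, so C_max = 0.223/(0.41 × 11.6 × 9.902) = 0.00474 kg/m³.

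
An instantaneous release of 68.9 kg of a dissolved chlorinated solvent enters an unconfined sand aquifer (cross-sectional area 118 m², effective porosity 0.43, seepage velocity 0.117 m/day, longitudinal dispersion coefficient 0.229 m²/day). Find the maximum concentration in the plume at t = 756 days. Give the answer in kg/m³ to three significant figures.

0.0291 kg/m³

The peak of an instantaneous 1D plume sits at x = vt; there the Gaussian factor is 1 and C_max = M/(n_e·A·√(4πDt)), where n_e·A is the pore area the mass is dissolved in.
√(4πDt) = √(4π × 0.229 × 756) = 46.64 m, so C_max = 68.9/(0.43 × 118 × 46.64) = 0.0291 kg/m³.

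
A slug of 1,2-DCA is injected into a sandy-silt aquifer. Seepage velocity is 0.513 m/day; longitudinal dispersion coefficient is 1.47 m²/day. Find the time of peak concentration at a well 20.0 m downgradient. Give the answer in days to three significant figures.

For the 1D instantaneous-source solution, setting ∂C/∂t = 0 at fixed x gives v²t² + 2Dt − x² = 0, so t = (√(D² + v²x²) − D)/v².
√(D² + v²x²) = √(1.47² + 0.513² × 20.0²) = 10.36; v² = 0.263169.
t = (10.36 − 1.47)/0.263169 = 33.8 days (vs. the pure-advection estimate x/v = 39.0 d).

33.8 days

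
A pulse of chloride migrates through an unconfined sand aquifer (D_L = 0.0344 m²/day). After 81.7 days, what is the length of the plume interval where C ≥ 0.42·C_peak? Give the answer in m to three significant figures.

The plume is Gaussian with σ = √(2Dt) = √(2 × 0.0344 × 81.7) = 2.371 m.
C/C_peak = exp(−Δx²/(2σ²)) = 0.42 ⇒ Δx = σ·√(−2 ln 0.42) = 2.371 × 1.317 = 3.123 m.
Width = 2Δx = 6.25 m.

6.25 m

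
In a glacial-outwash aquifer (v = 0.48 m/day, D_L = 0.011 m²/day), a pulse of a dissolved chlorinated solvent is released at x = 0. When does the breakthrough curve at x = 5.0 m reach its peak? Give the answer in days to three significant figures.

10.4 days

For the 1D instantaneous-source solution, setting ∂C/∂t = 0 at fixed x gives v²t² + 2Dt − x² = 0, so t = (√(D² + v²x²) − D)/v².
√(D² + v²x²) = √(0.011² + 0.48² × 5.0²) = 2.400; v² = 0.2304.
t = (2.400 − 0.011)/0.2304 = 10.4 days (vs. the pure-advection estimate x/v = 10.4 d).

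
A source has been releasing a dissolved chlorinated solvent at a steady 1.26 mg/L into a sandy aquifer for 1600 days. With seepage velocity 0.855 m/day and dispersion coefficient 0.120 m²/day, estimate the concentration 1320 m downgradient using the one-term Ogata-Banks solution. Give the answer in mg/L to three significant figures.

1.25 mg/L

For a continuous step input, C/C₀ ≈ ½·erfc((x−vt)/(2√(Dt))).
vt = 0.855 × 1600 = 1368 m and 2√(Dt) = 2√(0.120 × 1600) = 27.71 m.
Argument (x−vt)/(2√(Dt)) = (1320 − 1368)/27.71 = -1.732; ½·erfc(-1.732) = 0.9928.
C = 1.26 × 0.9928 = 1.25 mg/L.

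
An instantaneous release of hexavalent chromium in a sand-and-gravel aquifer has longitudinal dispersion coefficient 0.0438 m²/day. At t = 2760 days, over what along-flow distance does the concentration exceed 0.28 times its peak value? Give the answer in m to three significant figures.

49.6 m

The plume is Gaussian with σ = √(2Dt) = √(2 × 0.0438 × 2760) = 15.55 m.
C/C_peak = exp(−Δx²/(2σ²)) = 0.28 ⇒ Δx = σ·√(−2 ln 0.28) = 15.55 × 1.596 = 24.82 m.
Width = 2Δx = 49.6 m.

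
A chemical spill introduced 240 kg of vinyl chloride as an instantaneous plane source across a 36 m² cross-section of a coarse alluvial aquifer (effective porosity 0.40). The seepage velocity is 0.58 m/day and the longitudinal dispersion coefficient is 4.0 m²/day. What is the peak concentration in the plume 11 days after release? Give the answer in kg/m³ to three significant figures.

0.709 kg/m³

The peak of an instantaneous 1D plume sits at x = vt; there the Gaussian factor is 1 and C_max = M/(n_e·A·√(4πDt)), where n_e·A is the pore area the mass is dissolved in.
√(4πDt) = √(4π × 4.0 × 11) = 23.51 m, so C_max = 240/(0.40 × 36 × 23.51) = 0.709 kg/m³.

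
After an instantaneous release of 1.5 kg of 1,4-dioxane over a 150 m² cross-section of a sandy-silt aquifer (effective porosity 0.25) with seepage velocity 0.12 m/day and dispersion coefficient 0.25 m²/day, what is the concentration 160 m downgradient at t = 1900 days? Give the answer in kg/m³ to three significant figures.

For an instantaneous plane source, C(x,t) = M/(n_e·A·√(4πDt)) · exp(−(x−vt)²/(4Dt)), with n_e·A the pore (flow) area.
Plume center vt = 0.12 × 1900 = 228 m, so the well at 160 m is 68 m upgradient of the peak.
√(4πDt) = 77.26 m, giving peak height M/(n_e·A·√(4πDt)) = 1.5/(0.25 × 150 × 77.26) = 0.0005177 kg/m³.
(x−vt)²/(4Dt) = (-68)²/(4 × 0.25 × 1900) = 2.434; exp(−2.434) = 0.08769.
C = 0.0005177 × 0.08769 = 4.54e-05 kg/m³.

4.54e-05 kg/m³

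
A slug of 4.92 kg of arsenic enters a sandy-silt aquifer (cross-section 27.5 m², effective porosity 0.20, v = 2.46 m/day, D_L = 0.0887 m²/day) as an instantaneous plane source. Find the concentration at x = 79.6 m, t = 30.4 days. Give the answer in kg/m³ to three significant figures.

For an instantaneous plane source, C(x,t) = M/(n_e·A·√(4πDt)) · exp(−(x−vt)²/(4Dt)), with n_e·A the pore (flow) area.
Plume center vt = 2.46 × 30.4 = 74.784 m, so the well at 79.6 m is 4.816 m downgradient of the peak.
√(4πDt) = 5.821 m, giving peak height M/(n_e·A·√(4πDt)) = 4.92/(0.20 × 27.5 × 5.821) = 0.1537 kg/m³.
(x−vt)²/(4Dt) = (4.816)²/(4 × 0.0887 × 30.4) = 2.150; exp(−2.150) = 0.1165.
C = 0.1537 × 0.1165 = 0.0179 kg/m³.

0.0179 kg/m³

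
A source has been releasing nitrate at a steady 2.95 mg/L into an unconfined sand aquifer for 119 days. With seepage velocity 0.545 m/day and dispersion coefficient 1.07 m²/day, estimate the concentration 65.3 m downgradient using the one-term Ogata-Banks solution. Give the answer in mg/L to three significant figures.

1.44 mg/L

For a continuous step input, C/C₀ ≈ ½·erfc((x−vt)/(2√(Dt))).
vt = 0.545 × 119 = 64.855 m and 2√(Dt) = 2√(1.07 × 119) = 22.57 m.
Argument (x−vt)/(2√(Dt)) = (65.3 − 64.855)/22.57 = 0.01972; ½·erfc(0.01972) = 0.4889.
C = 2.95 × 0.4889 = 1.44 mg/L.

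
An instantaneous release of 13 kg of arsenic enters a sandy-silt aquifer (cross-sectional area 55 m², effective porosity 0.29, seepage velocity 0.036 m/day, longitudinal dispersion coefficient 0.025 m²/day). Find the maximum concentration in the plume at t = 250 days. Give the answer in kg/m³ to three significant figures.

0.0920 kg/m³

The peak of an instantaneous 1D plume sits at x = vt; there the Gaussian factor is 1 and C_max = M/(n_e·A·√(4πDt)), where n_e·A is the pore area the mass is dissolved in.
√(4πDt) = √(4π × 0.025 × 250) = 8.862 m, so C_max = 13/(0.29 × 55 × 8.862) = 0.0920 kg/m³.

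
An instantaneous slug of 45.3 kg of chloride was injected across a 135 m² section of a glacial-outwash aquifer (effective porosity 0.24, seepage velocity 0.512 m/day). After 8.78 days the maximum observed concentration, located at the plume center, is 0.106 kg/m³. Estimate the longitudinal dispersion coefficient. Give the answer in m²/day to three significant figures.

At the plume center C_max = M/(n_e·A·√(4πDt)), so D = M²/(4πt·(n_e·A·C_max)²).
n_e·A·C_max = 0.24 × 135 × 0.106 = 3.434 kg/m.
D = 45.3²/(4π × 8.78 × 3.434²) = 1.58 m²/day.

1.58 m²/day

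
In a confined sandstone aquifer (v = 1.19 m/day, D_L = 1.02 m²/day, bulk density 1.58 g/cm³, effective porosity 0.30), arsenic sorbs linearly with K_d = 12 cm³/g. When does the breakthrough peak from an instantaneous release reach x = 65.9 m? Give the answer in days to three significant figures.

Retardation factor R = 1 + ρ_b·K_d/n = 1 + 1.58 × 12/0.30 = 64.20.
Sorption retards both mechanisms: v_R = v/R = 0.01854 m/day, D_R = D/R = 0.01589 m²/day.
Peak time from v_R²t² + 2D_R t − x² = 0: t = (√(D_R² + v_R²x²) − D_R)/v_R².
√(D_R² + v_R²x²) = √(0.01589² + 0.01854² × 65.9²) = 1.222; v_R² = 0.0003437.
t = (1.222 − 0.01589)/0.0003437 = 3510 days.

3510 days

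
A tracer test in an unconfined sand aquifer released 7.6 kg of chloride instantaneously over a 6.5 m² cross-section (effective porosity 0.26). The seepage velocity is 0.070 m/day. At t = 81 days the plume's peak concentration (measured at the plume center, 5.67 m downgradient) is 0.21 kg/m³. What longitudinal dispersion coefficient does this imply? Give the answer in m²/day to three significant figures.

At the plume center C_max = M/(n_e·A·√(4πDt)), so D = M²/(4πt·(n_e·A·C_max)²).
n_e·A·C_max = 0.26 × 6.5 × 0.21 = 0.3549 kg/m.
D = 7.6²/(4π × 81 × 0.3549²) = 0.451 m²/day.

0.451 m²/day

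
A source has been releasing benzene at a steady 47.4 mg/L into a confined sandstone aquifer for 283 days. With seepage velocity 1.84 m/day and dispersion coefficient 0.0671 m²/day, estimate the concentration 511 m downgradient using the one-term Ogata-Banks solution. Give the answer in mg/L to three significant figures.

44.7 mg/L

For a continuous step input, C/C₀ ≈ ½·erfc((x−vt)/(2√(Dt))).
vt = 1.84 × 283 = 520.72 m and 2√(Dt) = 2√(0.0671 × 283) = 8.715 m.
Argument (x−vt)/(2√(Dt)) = (511 − 520.72)/8.715 = -1.115; ½·erfc(-1.115) = 0.9426.
C = 47.4 × 0.9426 = 44.7 mg/L.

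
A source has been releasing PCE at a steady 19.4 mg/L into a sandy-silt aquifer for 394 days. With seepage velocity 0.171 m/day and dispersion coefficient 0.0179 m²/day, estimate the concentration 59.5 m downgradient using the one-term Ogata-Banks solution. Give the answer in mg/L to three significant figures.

For a continuous step input, C/C₀ ≈ ½·erfc((x−vt)/(2√(Dt))).
vt = 0.171 × 394 = 67.374 m and 2√(Dt) = 2√(0.0179 × 394) = 5.311 m.
Argument (x−vt)/(2√(Dt)) = (59.5 − 67.374)/5.311 = -1.483; ½·erfc(-1.483) = 0.9820.
C = 19.4 × 0.9820 = 19.1 mg/L.

19.1 mg/L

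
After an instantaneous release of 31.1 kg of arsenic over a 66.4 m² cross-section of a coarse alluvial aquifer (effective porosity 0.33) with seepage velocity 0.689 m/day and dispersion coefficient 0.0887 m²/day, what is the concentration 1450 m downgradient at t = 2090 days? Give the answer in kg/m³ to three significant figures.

For an instantaneous plane source, C(x,t) = M/(n_e·A·√(4πDt)) · exp(−(x−vt)²/(4Dt)), with n_e·A the pore (flow) area.
Plume center vt = 0.689 × 2090 = 1440.01 m, so the well at 1450 m is 9.99 m downgradient of the peak.
√(4πDt) = 48.27 m, giving peak height M/(n_e·A·√(4πDt)) = 31.1/(0.33 × 66.4 × 48.27) = 0.02940 kg/m³.
(x−vt)²/(4Dt) = (9.99)²/(4 × 0.0887 × 2090) = 0.1346; exp(−0.1346) = 0.8741.
C = 0.02940 × 0.8741 = 0.0257 kg/m³.

0.0257 kg/m³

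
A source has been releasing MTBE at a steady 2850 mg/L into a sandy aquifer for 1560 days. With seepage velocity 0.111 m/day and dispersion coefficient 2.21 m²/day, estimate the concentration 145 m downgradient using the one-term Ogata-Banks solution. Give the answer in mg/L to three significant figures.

For a continuous step input, C/C₀ ≈ ½·erfc((x−vt)/(2√(Dt))).
vt = 0.111 × 1560 = 173.16 m and 2√(Dt) = 2√(2.21 × 1560) = 117.4 m.
Argument (x−vt)/(2√(Dt)) = (145 − 173.16)/117.4 = -0.2399; ½·erfc(-0.2399) = 0.6328.
C = 2850 × 0.6328 = 1800 mg/L.

1800 mg/L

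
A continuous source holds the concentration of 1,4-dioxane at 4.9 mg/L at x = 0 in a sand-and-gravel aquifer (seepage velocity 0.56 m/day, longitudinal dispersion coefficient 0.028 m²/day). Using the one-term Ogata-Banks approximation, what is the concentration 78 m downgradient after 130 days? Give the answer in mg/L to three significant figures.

0.132 mg/L

For a continuous step input, C/C₀ ≈ ½·erfc((x−vt)/(2√(Dt))).
vt = 0.56 × 130 = 72.8 m and 2√(Dt) = 2√(0.028 × 130) = 3.816 m.
Argument (x−vt)/(2√(Dt)) = (78 − 72.8)/3.816 = 1.363; ½·erfc(1.363) = 0.02695.
C = 4.9 × 0.02695 = 0.132 mg/L.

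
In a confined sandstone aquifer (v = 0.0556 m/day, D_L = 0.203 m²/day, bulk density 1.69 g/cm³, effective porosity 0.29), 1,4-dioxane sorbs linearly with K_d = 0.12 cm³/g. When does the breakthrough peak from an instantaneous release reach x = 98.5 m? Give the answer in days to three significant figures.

2900 days

Retardation factor R = 1 + ρ_b·K_d/n = 1 + 1.69 × 0.12/0.29 = 1.699.
Sorption retards both mechanisms: v_R = v/R = 0.03273 m/day, D_R = D/R = 0.1195 m²/day.
Peak time from v_R²t² + 2D_R t − x² = 0: t = (√(D_R² + v_R²x²) − D_R)/v_R².
√(D_R² + v_R²x²) = √(0.1195² + 0.03273² × 98.5²) = 3.226; v_R² = 0.001071.
t = (3.226 − 0.1195)/0.001071 = 2900 days.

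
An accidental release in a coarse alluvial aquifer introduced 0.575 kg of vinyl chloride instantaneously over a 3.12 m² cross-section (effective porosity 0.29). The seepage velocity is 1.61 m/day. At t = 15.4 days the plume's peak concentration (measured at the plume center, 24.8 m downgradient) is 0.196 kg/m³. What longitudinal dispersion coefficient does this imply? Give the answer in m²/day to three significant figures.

At the plume center C_max = M/(n_e·A·√(4πDt)), so D = M²/(4πt·(n_e·A·C_max)²).
n_e·A·C_max = 0.29 × 3.12 × 0.196 = 0.1773 kg/m.
D = 0.575²/(4π × 15.4 × 0.1773²) = 0.0543 m²/day.

0.0543 m²/day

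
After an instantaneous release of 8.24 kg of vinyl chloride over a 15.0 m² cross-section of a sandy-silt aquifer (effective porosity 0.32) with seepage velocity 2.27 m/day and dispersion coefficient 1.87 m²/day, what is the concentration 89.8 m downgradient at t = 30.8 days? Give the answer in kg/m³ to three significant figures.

For an instantaneous plane source, C(x,t) = M/(n_e·A·√(4πDt)) · exp(−(x−vt)²/(4Dt)), with n_e·A the pore (flow) area.
Plume center vt = 2.27 × 30.8 = 69.916 m, so the well at 89.8 m is 19.884 m downgradient of the peak.
√(4πDt) = 26.90 m, giving peak height M/(n_e·A·√(4πDt)) = 8.24/(0.32 × 15.0 × 26.90) = 0.06382 kg/m³.
(x−vt)²/(4Dt) = (19.884)²/(4 × 1.87 × 30.8) = 1.716; exp(−1.716) = 0.1798.
C = 0.06382 × 0.1798 = 0.0115 kg/m³.

0.0115 kg/m³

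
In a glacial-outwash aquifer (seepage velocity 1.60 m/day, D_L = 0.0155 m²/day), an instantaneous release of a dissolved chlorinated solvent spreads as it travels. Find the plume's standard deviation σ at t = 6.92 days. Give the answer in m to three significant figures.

Dispersive spreading gives a Gaussian with σ² = 2Dt; advection only shifts the center.
σ = √(2 × 0.0155 × 6.92) = 0.463 m.

0.463 m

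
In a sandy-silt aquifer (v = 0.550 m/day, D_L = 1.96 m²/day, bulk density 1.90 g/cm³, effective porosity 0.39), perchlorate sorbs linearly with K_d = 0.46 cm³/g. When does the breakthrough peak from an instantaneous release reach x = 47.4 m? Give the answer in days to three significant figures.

Retardation factor R = 1 + ρ_b·K_d/n = 1 + 1.90 × 0.46/0.39 = 3.241.
Sorption retards both mechanisms: v_R = v/R = 0.1697 m/day, D_R = D/R = 0.6048 m²/day.
Peak time from v_R²t² + 2D_R t − x² = 0: t = (√(D_R² + v_R²x²) − D_R)/v_R².
√(D_R² + v_R²x²) = √(0.6048² + 0.1697² × 47.4²) = 8.066; v_R² = 0.02880.
t = (8.066 − 0.6048)/0.02880 = 259 days.

259 days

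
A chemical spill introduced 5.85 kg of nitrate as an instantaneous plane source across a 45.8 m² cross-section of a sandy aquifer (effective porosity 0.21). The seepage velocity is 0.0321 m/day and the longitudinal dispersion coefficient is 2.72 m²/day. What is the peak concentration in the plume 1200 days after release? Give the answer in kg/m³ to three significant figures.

0.00300 kg/m³

The peak of an instantaneous 1D plume sits at x = vt; there the Gaussian factor is 1 and C_max = M/(n_e·A·√(4πDt)), where n_e·A is the pore area the mass is dissolved in.
√(4πDt) = √(4π × 2.72 × 1200) = 202.5 m, so C_max = 5.85/(0.21 × 45.8 × 202.5) = 0.00300 kg/m³.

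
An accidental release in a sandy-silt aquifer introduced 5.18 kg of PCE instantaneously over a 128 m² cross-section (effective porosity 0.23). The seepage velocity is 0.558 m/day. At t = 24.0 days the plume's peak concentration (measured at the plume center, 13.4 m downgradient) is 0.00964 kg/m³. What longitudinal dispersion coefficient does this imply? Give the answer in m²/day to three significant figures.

1.10 m²/day

At the plume center C_max = M/(n_e·A·√(4πDt)), so D = M²/(4πt·(n_e·A·C_max)²).
n_e·A·C_max = 0.23 × 128 × 0.00964 = 0.2838 kg/m.
D = 5.18²/(4π × 24.0 × 0.2838²) = 1.10 m²/day.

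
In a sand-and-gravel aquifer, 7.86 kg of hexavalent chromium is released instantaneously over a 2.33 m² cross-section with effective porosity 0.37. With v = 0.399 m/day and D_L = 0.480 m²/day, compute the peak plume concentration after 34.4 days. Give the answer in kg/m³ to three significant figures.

0.633 kg/m³

The peak of an instantaneous 1D plume sits at x = vt; there the Gaussian factor is 1 and C_max = M/(n_e·A·√(4πDt)), where n_e·A is the pore area the mass is dissolved in.
√(4πDt) = √(4π × 0.480 × 34.4) = 14.40 m, so C_max = 7.86/(0.37 × 2.33 × 14.40) = 0.633 kg/m³.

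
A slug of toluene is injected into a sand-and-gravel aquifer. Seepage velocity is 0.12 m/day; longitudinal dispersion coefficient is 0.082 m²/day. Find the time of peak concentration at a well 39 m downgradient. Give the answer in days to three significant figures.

319 days

For the 1D instantaneous-source solution, setting ∂C/∂t = 0 at fixed x gives v²t² + 2Dt − x² = 0, so t = (√(D² + v²x²) − D)/v².
√(D² + v²x²) = √(0.082² + 0.12² × 39²) = 4.681; v² = 0.0144.
t = (4.681 − 0.082)/0.0144 = 319 days (vs. the pure-advection estimate x/v = 325 d).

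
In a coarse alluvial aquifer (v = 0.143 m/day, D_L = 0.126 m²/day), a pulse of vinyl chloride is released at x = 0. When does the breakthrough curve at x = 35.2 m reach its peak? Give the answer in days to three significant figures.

For the 1D instantaneous-source solution, setting ∂C/∂t = 0 at fixed x gives v²t² + 2Dt − x² = 0, so t = (√(D² + v²x²) − D)/v².
√(D² + v²x²) = √(0.126² + 0.143² × 35.2²) = 5.035; v² = 0.020449.
t = (5.035 − 0.126)/0.020449 = 240 days (vs. the pure-advection estimate x/v = 246 d).

240 days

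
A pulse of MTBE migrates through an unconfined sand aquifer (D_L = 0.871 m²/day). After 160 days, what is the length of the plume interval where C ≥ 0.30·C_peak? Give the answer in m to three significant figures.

51.8 m

The plume is Gaussian with σ = √(2Dt) = √(2 × 0.871 × 160) = 16.69 m.
C/C_peak = exp(−Δx²/(2σ²)) = 0.30 ⇒ Δx = σ·√(−2 ln 0.30) = 16.69 × 1.552 = 25.90 m.
Width = 2Δx = 51.8 m.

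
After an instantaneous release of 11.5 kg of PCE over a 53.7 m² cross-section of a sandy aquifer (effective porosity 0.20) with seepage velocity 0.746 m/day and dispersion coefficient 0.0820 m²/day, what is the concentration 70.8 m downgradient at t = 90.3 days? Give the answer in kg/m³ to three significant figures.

For an instantaneous plane source, C(x,t) = M/(n_e·A·√(4πDt)) · exp(−(x−vt)²/(4Dt)), with n_e·A the pore (flow) area.
Plume center vt = 0.746 × 90.3 = 67.3638 m, so the well at 70.8 m is 3.4362 m downgradient of the peak.
√(4πDt) = 9.646 m, giving peak height M/(n_e·A·√(4πDt)) = 11.5/(0.20 × 53.7 × 9.646) = 0.1110 kg/m³.
(x−vt)²/(4Dt) = (3.4362)²/(4 × 0.0820 × 90.3) = 0.3987; exp(−0.3987) = 0.6712.
C = 0.1110 × 0.6712 = 0.0745 kg/m³.

0.0745 kg/m³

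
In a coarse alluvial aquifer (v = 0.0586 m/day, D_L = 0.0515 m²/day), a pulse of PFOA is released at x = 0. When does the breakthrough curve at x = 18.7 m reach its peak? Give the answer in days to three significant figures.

304 days

For the 1D instantaneous-source solution, setting ∂C/∂t = 0 at fixed x gives v²t² + 2Dt − x² = 0, so t = (√(D² + v²x²) − D)/v².
√(D² + v²x²) = √(0.0515² + 0.0586² × 18.7²) = 1.097; v² = 0.00343396.
t = (1.097 − 0.0515)/0.00343396 = 304 days (vs. the pure-advection estimate x/v = 319 d).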